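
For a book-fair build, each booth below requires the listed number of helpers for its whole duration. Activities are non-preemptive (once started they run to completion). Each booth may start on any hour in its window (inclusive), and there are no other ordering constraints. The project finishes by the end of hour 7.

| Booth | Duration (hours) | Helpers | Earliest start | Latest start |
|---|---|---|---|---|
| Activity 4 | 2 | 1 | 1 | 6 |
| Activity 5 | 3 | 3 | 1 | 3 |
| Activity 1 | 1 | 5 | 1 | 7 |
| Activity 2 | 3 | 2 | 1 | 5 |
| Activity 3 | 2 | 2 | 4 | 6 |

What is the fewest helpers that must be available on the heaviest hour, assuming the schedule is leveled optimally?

Early-start (Activity 4@1, Activity 5@1, Activity 1@1, Activity 2@1, Activity 3@4) gives peak 11: h1:11  h2:6  h3:5  h4:2  h5:2  h6:0  h7:0.
Shift Activity 1→4, Activity 2→5, Activity 3→5.
Schedule Activity 4@1, Activity 5@1, Activity 1@4, Activity 2@5, Activity 3@5: h1:4  h2:4  h3:3  h4:5  h5:4  h6:4  h7:2 — peak 5.

5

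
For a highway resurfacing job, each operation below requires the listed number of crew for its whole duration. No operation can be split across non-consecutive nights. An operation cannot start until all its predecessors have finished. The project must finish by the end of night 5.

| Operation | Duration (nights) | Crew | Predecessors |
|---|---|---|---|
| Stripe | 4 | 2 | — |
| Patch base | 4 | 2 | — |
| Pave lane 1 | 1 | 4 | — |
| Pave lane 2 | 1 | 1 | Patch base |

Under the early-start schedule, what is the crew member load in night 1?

At early start, night 1 has: Stripe, Patch base, Pave lane 1.
Demand: 2 + 2 + 4 = 8.

8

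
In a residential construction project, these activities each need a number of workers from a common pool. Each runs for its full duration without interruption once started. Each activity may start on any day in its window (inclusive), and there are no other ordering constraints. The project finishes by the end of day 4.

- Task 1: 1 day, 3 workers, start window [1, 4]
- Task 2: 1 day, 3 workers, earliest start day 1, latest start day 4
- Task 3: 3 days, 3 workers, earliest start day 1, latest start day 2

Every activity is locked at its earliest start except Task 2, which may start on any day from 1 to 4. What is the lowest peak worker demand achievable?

6

Task 2@1: d1:9  d2:3  d3:3  d4:0 → peak 9
Task 2@2: d1:6  d2:6  d3:3  d4:0 → peak 6
Task 2@3: d1:6  d2:3  d3:6  d4:0 → peak 6
Task 2@4: d1:6  d2:3  d3:3  d4:3 → peak 6
Best is Task 2@2, peak 6.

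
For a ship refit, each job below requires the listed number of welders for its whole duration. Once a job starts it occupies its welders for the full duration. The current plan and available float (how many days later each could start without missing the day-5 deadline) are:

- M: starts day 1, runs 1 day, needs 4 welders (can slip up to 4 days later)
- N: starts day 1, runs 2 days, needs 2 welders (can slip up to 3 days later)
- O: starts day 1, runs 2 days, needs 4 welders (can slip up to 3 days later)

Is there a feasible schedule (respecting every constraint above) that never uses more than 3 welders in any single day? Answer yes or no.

no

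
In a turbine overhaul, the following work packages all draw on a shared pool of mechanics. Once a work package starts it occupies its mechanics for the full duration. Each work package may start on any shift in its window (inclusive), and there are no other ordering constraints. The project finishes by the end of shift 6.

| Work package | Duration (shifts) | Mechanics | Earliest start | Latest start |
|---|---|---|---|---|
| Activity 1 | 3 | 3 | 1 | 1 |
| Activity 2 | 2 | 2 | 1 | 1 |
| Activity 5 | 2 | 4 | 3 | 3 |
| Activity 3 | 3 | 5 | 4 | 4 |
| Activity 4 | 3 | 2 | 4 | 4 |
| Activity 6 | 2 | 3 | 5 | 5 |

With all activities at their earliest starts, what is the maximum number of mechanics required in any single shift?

11

Early-start schedule: Activity 1@1, Activity 2@1, Activity 5@3, Activity 3@4, Activity 4@4, Activity 6@5.
Load per shift: shift 1: 5, shift 2: 5, shift 3: 7, shift 4: 11, shift 5: 10, shift 6: 10.
Peak is 11.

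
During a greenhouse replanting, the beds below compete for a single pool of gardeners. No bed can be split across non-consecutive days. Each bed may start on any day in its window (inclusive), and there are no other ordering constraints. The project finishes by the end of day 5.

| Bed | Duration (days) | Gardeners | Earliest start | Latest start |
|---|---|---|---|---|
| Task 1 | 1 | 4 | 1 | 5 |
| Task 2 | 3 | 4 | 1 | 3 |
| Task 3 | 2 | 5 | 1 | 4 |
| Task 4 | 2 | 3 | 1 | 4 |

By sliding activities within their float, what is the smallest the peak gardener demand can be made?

Early-start (Task 1@1, Task 2@1, Task 3@1, Task 4@1) gives peak 16: d1:16  d2:12  d3:4  d4:0  d5:0.
Shift Task 3→4, Task 4→2.
Schedule Task 1@1, Task 2@1, Task 3@4, Task 4@2: d1:8  d2:7  d3:7  d4:5  d5:5 — peak 8.

8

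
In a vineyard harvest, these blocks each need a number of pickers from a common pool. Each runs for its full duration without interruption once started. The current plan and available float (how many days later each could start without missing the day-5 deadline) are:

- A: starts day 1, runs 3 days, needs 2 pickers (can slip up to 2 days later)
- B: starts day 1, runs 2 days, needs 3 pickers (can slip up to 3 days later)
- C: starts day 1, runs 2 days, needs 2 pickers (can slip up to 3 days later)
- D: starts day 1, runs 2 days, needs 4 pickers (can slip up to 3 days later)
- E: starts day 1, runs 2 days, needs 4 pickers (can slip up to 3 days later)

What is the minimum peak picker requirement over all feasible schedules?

Early-start (A@1, B@1, C@1, D@1, E@1) gives peak 15: d1:15  d2:15  d3:2  d4:0  d5:0.
Shift D→3, E→4.
Schedule A@1, B@1, C@1, D@3, E@4: d1:7  d2:7  d3:6  d4:8  d5:4 — peak 8.

8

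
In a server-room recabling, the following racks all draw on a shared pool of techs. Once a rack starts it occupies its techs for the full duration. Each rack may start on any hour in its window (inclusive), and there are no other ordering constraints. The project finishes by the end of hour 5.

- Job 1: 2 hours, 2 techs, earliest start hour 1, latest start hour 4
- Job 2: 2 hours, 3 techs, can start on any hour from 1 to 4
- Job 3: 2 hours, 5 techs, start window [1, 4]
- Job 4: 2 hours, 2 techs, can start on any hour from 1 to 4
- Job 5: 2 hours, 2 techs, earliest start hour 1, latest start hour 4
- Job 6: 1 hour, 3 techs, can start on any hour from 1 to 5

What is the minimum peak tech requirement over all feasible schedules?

7

Early-start (Job 1@1, Job 2@1, Job 3@1, Job 4@1, Job 5@1, Job 6@1) gives peak 17: h1:17  h2:14  h3:0  h4:0  h5:0.
Shift Job 3→3, Job 5→3, Job 6→5.
Schedule Job 1@1, Job 2@1, Job 3@3, Job 4@1, Job 5@3, Job 6@5: h1:7  h2:7  h3:7  h4:7  h5:3 — peak 7.
Total tech-hours = 31 over 5 hours ⇒ peak ≥ ⌈31/5⌉ = 7, so 7 is optimal.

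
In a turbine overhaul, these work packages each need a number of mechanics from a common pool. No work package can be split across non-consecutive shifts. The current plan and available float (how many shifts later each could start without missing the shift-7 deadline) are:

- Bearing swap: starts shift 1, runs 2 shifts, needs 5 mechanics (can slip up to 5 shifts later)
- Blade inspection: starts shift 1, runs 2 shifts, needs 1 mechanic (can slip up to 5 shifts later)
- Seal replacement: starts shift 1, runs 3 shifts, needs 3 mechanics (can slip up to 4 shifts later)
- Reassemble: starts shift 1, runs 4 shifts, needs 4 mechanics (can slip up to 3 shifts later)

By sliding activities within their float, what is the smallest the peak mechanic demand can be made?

Early-start (Bearing swap@1, Blade inspection@1, Seal replacement@1, Reassemble@1) gives peak 13: s1:13  s2:13  s3:7  s4:4  s5:0  s6:0  s7:0.
Shift Seal replacement→3, Reassemble→3.
Schedule Bearing swap@1, Blade inspection@1, Seal replacement@3, Reassemble@3: s1:6  s2:6  s3:7  s4:7  s5:7  s6:4  s7:0 — peak 7.

7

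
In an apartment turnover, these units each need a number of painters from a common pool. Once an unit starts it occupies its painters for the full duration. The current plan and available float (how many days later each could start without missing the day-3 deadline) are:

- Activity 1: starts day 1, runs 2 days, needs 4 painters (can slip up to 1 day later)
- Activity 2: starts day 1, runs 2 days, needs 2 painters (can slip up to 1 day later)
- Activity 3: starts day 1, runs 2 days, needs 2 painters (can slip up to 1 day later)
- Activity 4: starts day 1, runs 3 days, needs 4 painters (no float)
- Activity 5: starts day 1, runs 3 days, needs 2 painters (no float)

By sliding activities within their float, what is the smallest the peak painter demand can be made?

14

Schedule Activity 1@1, Activity 2@1, Activity 3@1, Activity 4@1, Activity 5@1: d1:14  d2:14  d3:6 — peak 14.
No arrangement of the 8 feasible schedules does better.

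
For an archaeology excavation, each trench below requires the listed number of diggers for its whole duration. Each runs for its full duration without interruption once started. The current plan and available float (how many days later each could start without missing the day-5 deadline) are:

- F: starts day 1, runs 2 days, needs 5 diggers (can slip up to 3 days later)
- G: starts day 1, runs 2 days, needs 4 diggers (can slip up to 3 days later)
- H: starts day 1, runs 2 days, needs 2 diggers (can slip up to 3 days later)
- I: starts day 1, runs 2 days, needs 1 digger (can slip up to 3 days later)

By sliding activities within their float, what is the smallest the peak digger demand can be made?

6

Early-start (F@1, G@1, H@1, I@1) gives peak 12: d1:12  d2:12  d3:0  d4:0  d5:0.
Shift G→3, H→3.
Schedule F@1, G@3, H@3, I@1: d1:6  d2:6  d3:6  d4:6  d5:0 — peak 6.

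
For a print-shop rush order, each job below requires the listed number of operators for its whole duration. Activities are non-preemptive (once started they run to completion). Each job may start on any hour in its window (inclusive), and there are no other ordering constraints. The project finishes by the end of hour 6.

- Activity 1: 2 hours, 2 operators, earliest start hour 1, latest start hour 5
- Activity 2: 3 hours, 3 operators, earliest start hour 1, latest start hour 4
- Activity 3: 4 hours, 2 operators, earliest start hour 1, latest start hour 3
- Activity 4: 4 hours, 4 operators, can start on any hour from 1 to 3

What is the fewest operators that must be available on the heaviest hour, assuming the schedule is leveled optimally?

9

Early-start (Activity 1@1, Activity 2@1, Activity 3@1, Activity 4@1) gives peak 11: h1:11  h2:11  h3:9  h4:6  h5:0  h6:0.
Shift Activity 4→3.
Schedule Activity 1@1, Activity 2@1, Activity 3@1, Activity 4@3: h1:7  h2:7  h3:9  h4:6  h5:4  h6:4 — peak 9.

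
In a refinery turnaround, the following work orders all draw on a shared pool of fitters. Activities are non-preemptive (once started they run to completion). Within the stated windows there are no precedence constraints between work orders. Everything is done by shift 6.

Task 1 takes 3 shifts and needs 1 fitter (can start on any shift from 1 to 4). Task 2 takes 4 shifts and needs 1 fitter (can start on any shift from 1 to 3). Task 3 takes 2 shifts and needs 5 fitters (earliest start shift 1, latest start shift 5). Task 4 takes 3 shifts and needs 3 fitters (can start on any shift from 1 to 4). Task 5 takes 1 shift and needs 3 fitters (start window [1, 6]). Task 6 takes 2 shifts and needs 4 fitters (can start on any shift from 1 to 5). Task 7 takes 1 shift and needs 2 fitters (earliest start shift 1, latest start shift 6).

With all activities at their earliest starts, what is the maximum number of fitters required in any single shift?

Early-start schedule: Task 1@1, Task 2@1, Task 3@1, Task 4@1, Task 5@1, Task 6@1, Task 7@1.
Load per shift: shift 1: 19, shift 2: 14, shift 3: 5, shift 4: 1, shift 5: 0, shift 6: 0.
Peak is 19.

19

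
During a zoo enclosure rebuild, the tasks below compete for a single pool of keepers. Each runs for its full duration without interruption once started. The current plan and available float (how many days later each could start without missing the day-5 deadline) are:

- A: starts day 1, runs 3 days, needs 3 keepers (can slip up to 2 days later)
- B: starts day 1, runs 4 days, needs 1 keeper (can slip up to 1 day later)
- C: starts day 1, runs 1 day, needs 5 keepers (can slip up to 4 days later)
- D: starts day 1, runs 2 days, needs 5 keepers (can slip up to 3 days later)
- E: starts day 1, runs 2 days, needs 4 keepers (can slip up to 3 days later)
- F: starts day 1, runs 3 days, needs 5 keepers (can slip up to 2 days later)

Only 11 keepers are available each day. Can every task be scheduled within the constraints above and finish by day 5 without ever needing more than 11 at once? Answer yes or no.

no

The minimum achievable peak is 12; 11 < 12, so no feasible schedule stays within the cap.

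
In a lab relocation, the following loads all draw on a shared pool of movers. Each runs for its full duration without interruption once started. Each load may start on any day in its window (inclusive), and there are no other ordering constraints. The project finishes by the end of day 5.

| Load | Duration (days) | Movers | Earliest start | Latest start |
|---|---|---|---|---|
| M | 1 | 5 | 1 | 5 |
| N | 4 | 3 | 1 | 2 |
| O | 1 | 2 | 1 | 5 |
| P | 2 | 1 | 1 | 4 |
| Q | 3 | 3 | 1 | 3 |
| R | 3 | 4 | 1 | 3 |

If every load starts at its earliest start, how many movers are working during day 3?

At early start, day 3 has: N, Q, R.
Demand: 3 + 3 + 4 = 10.

10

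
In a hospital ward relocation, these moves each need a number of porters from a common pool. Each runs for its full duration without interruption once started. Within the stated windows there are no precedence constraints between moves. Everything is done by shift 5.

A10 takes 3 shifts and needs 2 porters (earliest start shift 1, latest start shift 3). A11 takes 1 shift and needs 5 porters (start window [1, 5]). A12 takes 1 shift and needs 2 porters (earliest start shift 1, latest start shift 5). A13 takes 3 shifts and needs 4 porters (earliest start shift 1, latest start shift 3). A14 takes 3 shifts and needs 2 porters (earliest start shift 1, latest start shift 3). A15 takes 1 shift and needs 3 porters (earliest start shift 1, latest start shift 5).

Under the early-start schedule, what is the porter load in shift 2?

8

At early start, shift 2 has: A10, A13, A14.
Demand: 2 + 4 + 2 = 8.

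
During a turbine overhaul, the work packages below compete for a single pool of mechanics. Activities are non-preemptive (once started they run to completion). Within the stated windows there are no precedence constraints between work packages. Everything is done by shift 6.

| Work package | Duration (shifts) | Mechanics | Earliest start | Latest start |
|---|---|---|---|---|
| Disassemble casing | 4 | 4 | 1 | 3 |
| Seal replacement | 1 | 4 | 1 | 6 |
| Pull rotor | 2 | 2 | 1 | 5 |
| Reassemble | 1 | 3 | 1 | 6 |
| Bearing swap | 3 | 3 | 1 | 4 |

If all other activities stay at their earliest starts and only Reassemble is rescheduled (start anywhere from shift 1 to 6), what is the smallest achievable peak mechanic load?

Reassemble@1: s1:16  s2:9  s3:7  s4:4  s5:0  s6:0 → peak 16
Reassemble@2: s1:13  s2:12  s3:7  s4:4  s5:0  s6:0 → peak 13
Reassemble@3: s1:13  s2:9  s3:10  s4:4  s5:0  s6:0 → peak 13
Reassemble@4: s1:13  s2:9  s3:7  s4:7  s5:0  s6:0 → peak 13
Reassemble@5: s1:13  s2:9  s3:7  s4:4  s5:3  s6:0 → peak 13
Reassemble@6: s1:13  s2:9  s3:7  s4:4  s5:0  s6:3 → peak 13
Best is Reassemble@2, peak 13.

13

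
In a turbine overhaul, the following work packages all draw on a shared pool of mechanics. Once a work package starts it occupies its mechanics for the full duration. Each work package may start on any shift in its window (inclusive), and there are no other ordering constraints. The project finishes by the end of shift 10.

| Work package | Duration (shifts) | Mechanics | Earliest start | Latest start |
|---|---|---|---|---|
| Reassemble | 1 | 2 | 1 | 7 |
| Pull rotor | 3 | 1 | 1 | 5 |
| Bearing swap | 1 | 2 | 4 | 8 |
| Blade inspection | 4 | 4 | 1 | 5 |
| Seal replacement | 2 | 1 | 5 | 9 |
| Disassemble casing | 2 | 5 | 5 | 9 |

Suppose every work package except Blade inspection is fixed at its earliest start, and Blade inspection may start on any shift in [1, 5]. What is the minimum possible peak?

7

Blade inspection@1: s1:7  s2:5  s3:5  s4:6  s5:6  s6:6  s7:0  s8:0  s9:0  s10:0 → peak 7
Blade inspection@2: s1:3  s2:5  s3:5  s4:6  s5:10  s6:6  s7:0  s8:0  s9:0  s10:0 → peak 10
Blade inspection@3: s1:3  s2:1  s3:5  s4:6  s5:10  s6:10  s7:0  s8:0  s9:0  s10:0 → peak 10
Blade inspection@4: s1:3  s2:1  s3:1  s4:6  s5:10  s6:10  s7:4  s8:0  s9:0  s10:0 → peak 10
Blade inspection@5: s1:3  s2:1  s3:1  s4:2  s5:10  s6:10  s7:4  s8:4  s9:0  s10:0 → peak 10
Best is Blade inspection@1, peak 7.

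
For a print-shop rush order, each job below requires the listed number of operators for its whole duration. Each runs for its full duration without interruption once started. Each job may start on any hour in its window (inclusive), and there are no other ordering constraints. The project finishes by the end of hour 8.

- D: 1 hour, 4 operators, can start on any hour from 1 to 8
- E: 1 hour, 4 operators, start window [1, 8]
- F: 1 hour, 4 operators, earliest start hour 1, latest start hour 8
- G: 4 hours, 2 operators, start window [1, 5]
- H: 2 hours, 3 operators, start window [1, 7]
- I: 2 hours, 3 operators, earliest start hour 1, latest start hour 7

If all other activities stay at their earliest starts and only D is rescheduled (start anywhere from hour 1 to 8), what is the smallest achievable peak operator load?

D@1: h1:20  h2:8  h3:2  h4:2  h5:0  h6:0  h7:0  h8:0 → peak 20
D@2: h1:16  h2:12  h3:2  h4:2  h5:0  h6:0  h7:0  h8:0 → peak 16
D@3: h1:16  h2:8  h3:6  h4:2  h5:0  h6:0  h7:0  h8:0 → peak 16
D@4: h1:16  h2:8  h3:2  h4:6  h5:0  h6:0  h7:0  h8:0 → peak 16
D@5: h1:16  h2:8  h3:2  h4:2  h5:4  h6:0  h7:0  h8:0 → peak 16
D@6: h1:16  h2:8  h3:2  h4:2  h5:0  h6:4  h7:0  h8:0 → peak 16
D@7: h1:16  h2:8  h3:2  h4:2  h5:0  h6:0  h7:4  h8:0 → peak 16
D@8: h1:16  h2:8  h3:2  h4:2  h5:0  h6:0  h7:0  h8:4 → peak 16
Best is D@2, peak 16.

16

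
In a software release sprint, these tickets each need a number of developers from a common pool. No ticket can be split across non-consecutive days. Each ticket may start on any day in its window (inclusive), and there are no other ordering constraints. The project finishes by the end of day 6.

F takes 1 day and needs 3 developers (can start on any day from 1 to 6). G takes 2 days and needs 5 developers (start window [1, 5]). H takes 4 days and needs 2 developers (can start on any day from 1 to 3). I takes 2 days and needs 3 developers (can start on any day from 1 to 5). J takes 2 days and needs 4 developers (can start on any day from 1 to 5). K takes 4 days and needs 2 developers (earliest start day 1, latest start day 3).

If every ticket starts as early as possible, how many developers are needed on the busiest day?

19

Early-start schedule: F@1, G@1, H@1, I@1, J@1, K@1.
Load per day: day 1: 19, day 2: 16, day 3: 4, day 4: 4, day 5: 0, day 6: 0.
Peak is 19.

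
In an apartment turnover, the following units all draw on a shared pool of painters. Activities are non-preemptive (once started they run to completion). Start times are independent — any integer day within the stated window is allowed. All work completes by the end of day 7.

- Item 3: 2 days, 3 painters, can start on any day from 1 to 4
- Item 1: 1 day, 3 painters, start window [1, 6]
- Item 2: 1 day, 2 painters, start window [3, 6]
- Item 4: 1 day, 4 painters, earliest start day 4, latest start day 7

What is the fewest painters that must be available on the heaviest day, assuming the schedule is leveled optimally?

Early-start (Item 3@1, Item 1@1, Item 2@3, Item 4@4) gives peak 6: d1:6  d2:3  d3:2  d4:4  d5:0  d6:0  d7:0.
Shift Item 1→3, Item 2→4, Item 4→5.
Schedule Item 3@1, Item 1@3, Item 2@4, Item 4@5: d1:3  d2:3  d3:3  d4:2  d5:4  d6:0  d7:0 — peak 4.

4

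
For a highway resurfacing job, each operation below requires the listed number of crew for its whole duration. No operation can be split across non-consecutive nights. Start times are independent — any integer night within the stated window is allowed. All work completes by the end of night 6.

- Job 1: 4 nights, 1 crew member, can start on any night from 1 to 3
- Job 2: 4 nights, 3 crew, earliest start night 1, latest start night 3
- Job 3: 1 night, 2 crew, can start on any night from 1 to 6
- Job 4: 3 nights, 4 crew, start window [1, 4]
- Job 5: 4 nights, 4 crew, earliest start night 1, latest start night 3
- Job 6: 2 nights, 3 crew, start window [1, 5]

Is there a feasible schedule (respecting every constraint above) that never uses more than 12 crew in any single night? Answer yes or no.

yes

Schedule Job 1@1, Job 2@1, Job 3@1, Job 4@1, Job 5@2, Job 6@4: n1:10  n2:12  n3:12  n4:11  n5:7  n6:0 — peak 12 ≤ 12.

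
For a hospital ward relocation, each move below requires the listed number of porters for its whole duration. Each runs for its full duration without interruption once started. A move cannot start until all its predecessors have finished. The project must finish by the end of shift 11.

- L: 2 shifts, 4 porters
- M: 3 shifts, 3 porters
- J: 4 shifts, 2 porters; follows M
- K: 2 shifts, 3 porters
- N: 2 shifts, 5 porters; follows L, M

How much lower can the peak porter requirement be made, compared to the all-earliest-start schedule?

5

Early-start peak: s1:10  s2:10  s3:3  s4:7  s5:7  s6:2  s7:2  s8:0  s9:0  s10:0  s11:0 ⇒ 10.
Leveled (L@1, M@3, J@6, K@6, N@10): s1:4  s2:4  s3:3  s4:3  s5:3  s6:5  s7:5  s8:2  s9:2  s10:5  s11:5 ⇒ 5.
Reduction 10 − 5 = 5.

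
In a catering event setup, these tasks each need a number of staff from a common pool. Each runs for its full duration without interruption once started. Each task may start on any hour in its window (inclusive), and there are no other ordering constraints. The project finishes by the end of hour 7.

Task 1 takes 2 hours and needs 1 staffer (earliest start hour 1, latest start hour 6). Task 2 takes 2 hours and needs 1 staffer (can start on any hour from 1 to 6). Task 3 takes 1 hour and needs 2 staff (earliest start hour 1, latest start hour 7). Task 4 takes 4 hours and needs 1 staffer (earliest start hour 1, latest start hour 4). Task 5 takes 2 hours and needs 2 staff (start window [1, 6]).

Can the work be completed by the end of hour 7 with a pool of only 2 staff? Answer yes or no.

yes

Schedule Task 1@1, Task 2@3, Task 3@5, Task 4@1, Task 5@6: h1:2  h2:2  h3:2  h4:2  h5:2  h6:2  h7:2 — peak 2 ≤ 2.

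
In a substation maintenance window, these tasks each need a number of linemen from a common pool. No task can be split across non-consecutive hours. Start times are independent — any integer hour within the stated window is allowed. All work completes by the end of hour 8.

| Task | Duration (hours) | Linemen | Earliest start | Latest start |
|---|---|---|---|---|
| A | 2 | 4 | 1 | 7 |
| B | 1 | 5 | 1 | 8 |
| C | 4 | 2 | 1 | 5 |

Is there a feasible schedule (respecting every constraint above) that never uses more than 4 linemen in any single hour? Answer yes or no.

no

The minimum achievable peak is 5; 4 < 5, so no feasible schedule stays within the cap.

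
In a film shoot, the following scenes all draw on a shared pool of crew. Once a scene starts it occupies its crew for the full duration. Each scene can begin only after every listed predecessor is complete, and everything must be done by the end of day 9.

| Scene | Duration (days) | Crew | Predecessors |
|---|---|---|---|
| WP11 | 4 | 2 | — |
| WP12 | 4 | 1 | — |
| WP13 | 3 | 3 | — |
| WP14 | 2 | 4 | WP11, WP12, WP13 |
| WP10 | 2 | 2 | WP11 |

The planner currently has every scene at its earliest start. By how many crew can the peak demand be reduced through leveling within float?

1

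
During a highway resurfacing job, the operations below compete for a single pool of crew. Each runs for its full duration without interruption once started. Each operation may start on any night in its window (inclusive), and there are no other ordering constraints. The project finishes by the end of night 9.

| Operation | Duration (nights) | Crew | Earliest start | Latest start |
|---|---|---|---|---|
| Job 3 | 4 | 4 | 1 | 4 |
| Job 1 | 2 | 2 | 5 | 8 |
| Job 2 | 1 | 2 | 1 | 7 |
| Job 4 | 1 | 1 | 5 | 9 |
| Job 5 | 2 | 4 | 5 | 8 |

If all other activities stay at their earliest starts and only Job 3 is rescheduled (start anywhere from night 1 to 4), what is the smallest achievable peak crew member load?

7

Job 3@1: n1:6  n2:4  n3:4  n4:4  n5:7  n6:6  n7:0  n8:0  n9:0 → peak 7
Job 3@2: n1:2  n2:4  n3:4  n4:4  n5:11  n6:6  n7:0  n8:0  n9:0 → peak 11
Job 3@3: n1:2  n2:0  n3:4  n4:4  n5:11  n6:10  n7:0  n8:0  n9:0 → peak 11
Job 3@4: n1:2  n2:0  n3:0  n4:4  n5:11  n6:10  n7:4  n8:0  n9:0 → peak 11
Best is Job 3@1, peak 7.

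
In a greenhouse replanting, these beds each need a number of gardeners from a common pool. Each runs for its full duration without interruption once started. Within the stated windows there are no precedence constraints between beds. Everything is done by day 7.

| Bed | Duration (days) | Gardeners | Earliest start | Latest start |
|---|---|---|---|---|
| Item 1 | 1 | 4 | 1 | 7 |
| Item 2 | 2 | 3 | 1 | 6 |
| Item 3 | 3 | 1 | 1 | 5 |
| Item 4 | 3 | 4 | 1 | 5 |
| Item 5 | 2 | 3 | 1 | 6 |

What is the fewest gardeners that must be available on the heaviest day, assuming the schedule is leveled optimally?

6

Early-start (Item 1@1, Item 2@1, Item 3@1, Item 4@1, Item 5@1) gives peak 15: d1:15  d2:11  d3:5  d4:0  d5:0  d6:0  d7:0.
Shift Item 2→2, Item 3→4, Item 4→4, Item 5→2.
Schedule Item 1@1, Item 2@2, Item 3@4, Item 4@4, Item 5@2: d1:4  d2:6  d3:6  d4:5  d5:5  d6:5  d7:0 — peak 6.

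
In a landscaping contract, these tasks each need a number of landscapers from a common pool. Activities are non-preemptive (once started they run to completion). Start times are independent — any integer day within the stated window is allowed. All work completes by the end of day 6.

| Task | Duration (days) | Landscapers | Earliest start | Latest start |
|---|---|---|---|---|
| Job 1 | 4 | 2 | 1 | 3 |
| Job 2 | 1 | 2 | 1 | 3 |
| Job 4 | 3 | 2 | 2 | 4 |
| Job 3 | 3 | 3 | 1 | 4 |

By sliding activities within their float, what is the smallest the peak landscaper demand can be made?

5

Early-start (Job 1@1, Job 2@1, Job 4@2, Job 3@1) gives peak 7: d1:7  d2:7  d3:7  d4:4  d5:0  d6:0.
Shift Job 1→2, Job 4→4.
Schedule Job 1@2, Job 2@1, Job 4@4, Job 3@1: d1:5  d2:5  d3:5  d4:4  d5:4  d6:2 — peak 5.
Total landscaper-days = 25 over 6 days ⇒ peak ≥ ⌈25/6⌉ = 5, so 5 is optimal.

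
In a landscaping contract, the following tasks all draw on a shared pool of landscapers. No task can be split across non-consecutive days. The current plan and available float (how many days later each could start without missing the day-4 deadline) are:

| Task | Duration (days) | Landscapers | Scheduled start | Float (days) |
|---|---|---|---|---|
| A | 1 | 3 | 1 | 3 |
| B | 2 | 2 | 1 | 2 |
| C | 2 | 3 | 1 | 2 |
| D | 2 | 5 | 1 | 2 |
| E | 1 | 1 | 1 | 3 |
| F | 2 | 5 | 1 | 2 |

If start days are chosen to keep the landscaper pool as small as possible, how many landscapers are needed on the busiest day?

10

Early-start (A@1, B@1, C@1, D@1, E@1, F@1) gives peak 19: d1:19  d2:15  d3:0  d4:0.
Shift D→2, F→3.
Schedule A@1, B@1, C@1, D@2, E@1, F@3: d1:9  d2:10  d3:10  d4:5 — peak 10.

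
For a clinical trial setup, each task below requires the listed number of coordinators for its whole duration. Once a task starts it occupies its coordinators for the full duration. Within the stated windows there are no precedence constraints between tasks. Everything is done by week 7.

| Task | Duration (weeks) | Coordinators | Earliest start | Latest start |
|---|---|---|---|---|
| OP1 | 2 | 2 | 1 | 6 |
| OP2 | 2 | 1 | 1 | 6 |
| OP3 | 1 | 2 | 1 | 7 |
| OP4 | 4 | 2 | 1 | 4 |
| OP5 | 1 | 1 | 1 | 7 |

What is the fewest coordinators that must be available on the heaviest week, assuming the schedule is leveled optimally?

3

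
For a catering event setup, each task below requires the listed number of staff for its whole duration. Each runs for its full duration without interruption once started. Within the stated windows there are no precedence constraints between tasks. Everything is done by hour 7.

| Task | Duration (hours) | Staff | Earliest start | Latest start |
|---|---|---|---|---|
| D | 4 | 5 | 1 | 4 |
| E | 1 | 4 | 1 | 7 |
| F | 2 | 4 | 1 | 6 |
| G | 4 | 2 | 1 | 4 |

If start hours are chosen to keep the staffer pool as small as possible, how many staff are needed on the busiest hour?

Early-start (D@1, E@1, F@1, G@1) gives peak 15: h1:15  h2:11  h3:7  h4:7  h5:0  h6:0  h7:0.
Shift E→5, F→6.
Schedule D@1, E@5, F@6, G@1: h1:7  h2:7  h3:7  h4:7  h5:4  h6:4  h7:4 — peak 7.

7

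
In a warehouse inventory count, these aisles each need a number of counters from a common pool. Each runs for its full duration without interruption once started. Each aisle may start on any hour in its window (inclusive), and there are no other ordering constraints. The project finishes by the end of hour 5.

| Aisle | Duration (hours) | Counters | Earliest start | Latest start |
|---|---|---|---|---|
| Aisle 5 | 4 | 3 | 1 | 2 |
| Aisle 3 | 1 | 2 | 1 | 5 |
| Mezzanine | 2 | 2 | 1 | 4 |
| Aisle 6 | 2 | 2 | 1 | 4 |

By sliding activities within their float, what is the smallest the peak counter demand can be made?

5

Early-start (Aisle 5@1, Aisle 3@1, Mezzanine@1, Aisle 6@1) gives peak 9: h1:9  h2:7  h3:3  h4:3  h5:0.
Shift Mezzanine→2, Aisle 6→4.
Schedule Aisle 5@1, Aisle 3@1, Mezzanine@2, Aisle 6@4: h1:5  h2:5  h3:5  h4:5  h5:2 — peak 5.
Total counter-hours = 22 over 5 hours ⇒ peak ≥ ⌈22/5⌉ = 5, so 5 is optimal.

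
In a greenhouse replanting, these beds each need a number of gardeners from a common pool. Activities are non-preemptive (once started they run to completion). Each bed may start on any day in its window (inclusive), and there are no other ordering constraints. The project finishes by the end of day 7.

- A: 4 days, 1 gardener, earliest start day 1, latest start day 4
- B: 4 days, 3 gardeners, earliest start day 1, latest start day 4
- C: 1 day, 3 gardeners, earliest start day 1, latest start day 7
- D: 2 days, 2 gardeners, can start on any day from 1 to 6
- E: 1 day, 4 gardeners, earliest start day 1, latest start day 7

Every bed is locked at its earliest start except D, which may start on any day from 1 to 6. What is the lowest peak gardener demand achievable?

11

D@1: d1:13  d2:6  d3:4  d4:4  d5:0  d6:0  d7:0 → peak 13
D@2: d1:11  d2:6  d3:6  d4:4  d5:0  d6:0  d7:0 → peak 11
D@3: d1:11  d2:4  d3:6  d4:6  d5:0  d6:0  d7:0 → peak 11
D@4: d1:11  d2:4  d3:4  d4:6  d5:2  d6:0  d7:0 → peak 11
D@5: d1:11  d2:4  d3:4  d4:4  d5:2  d6:2  d7:0 → peak 11
D@6: d1:11  d2:4  d3:4  d4:4  d5:0  d6:2  d7:2 → peak 11
Best is D@2, peak 11.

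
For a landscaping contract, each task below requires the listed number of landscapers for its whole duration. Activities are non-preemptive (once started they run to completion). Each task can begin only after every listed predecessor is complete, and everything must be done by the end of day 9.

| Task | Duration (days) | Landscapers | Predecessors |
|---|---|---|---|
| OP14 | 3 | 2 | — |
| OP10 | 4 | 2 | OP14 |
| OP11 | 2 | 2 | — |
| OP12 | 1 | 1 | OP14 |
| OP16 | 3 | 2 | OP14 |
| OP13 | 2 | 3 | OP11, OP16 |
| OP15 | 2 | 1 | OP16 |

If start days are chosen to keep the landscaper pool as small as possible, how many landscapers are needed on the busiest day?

Early-start (OP14@1, OP10@4, OP11@1, OP12@4, OP16@4, OP13@7, OP15@7) gives peak 6: d1:4  d2:4  d3:2  d4:5  d5:4  d6:4  d7:6  d8:4  d9:0.
Shift OP16→5, OP13→8, OP15→8.
Schedule OP14@1, OP10@4, OP11@1, OP12@4, OP16@5, OP13@8, OP15@8: d1:4  d2:4  d3:2  d4:3  d5:4  d6:4  d7:4  d8:4  d9:4 — peak 4.
Total landscaper-days = 33 over 9 days ⇒ peak ≥ ⌈33/9⌉ = 4, so 4 is optimal.

4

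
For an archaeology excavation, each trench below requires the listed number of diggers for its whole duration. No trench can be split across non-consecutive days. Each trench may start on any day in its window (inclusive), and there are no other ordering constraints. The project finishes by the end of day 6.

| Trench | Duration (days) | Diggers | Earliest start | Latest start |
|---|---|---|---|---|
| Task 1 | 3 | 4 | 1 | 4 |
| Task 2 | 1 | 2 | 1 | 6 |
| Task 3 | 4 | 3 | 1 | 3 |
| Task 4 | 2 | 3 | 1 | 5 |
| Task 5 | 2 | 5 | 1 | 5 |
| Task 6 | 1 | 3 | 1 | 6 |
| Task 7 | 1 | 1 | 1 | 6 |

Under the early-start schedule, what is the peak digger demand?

21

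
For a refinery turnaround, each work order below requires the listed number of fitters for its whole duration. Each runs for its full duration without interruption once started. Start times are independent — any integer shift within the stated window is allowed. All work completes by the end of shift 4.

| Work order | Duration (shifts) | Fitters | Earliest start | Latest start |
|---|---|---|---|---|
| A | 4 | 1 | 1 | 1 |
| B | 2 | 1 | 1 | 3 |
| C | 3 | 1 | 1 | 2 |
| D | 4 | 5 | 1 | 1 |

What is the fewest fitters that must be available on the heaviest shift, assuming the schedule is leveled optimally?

8

Schedule A@1, B@1, C@1, D@1: s1:8  s2:8  s3:7  s4:6 — peak 8.
Total fitter-shifts = 29 over 4 shifts ⇒ peak ≥ ⌈29/4⌉ = 8, so 8 is optimal.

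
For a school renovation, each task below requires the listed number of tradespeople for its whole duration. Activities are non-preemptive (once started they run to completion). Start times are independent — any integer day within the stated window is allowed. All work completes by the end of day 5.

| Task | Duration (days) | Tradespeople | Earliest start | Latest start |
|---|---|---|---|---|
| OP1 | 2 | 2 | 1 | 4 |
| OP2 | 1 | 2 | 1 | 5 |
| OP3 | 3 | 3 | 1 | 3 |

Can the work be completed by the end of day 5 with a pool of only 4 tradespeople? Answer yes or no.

yes

Schedule OP1@1, OP2@1, OP3@3: d1:4  d2:2  d3:3  d4:3  d5:3 — peak 4 ≤ 4.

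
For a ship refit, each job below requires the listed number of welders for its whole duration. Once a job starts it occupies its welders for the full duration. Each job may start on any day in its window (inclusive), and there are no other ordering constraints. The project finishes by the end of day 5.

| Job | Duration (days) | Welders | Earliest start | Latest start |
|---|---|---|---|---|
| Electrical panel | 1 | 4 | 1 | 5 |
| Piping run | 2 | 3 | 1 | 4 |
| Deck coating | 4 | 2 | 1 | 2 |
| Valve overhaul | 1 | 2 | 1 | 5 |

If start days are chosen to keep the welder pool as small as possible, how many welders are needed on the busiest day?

5

Early-start (Electrical panel@1, Piping run@1, Deck coating@1, Valve overhaul@1) gives peak 11: d1:11  d2:5  d3:2  d4:2  d5:0.
Shift Piping run→2, Deck coating→2, Valve overhaul→4.
Schedule Electrical panel@1, Piping run@2, Deck coating@2, Valve overhaul@4: d1:4  d2:5  d3:5  d4:4  d5:2 — peak 5.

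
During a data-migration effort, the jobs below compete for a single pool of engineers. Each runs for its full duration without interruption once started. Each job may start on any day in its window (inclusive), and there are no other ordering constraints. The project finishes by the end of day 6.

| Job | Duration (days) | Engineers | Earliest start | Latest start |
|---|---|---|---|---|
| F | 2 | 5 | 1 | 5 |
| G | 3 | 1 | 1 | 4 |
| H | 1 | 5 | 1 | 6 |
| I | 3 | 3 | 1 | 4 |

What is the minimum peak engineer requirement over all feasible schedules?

Early-start (F@1, G@1, H@1, I@1) gives peak 14: d1:14  d2:9  d3:4  d4:0  d5:0  d6:0.
Shift G→3, H→6, I→3.
Schedule F@1, G@3, H@6, I@3: d1:5  d2:5  d3:4  d4:4  d5:4  d6:5 — peak 5.
Total engineer-days = 27 over 6 days ⇒ peak ≥ ⌈27/6⌉ = 5, so 5 is optimal.

5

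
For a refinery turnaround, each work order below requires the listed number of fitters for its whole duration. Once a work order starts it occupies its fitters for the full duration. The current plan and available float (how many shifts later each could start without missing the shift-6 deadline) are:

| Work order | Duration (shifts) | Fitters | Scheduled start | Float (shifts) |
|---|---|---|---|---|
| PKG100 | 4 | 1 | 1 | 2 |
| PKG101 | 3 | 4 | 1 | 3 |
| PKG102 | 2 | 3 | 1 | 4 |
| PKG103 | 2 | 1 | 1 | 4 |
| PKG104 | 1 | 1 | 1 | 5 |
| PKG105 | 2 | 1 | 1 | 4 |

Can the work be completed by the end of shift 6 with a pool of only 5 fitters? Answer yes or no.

yes

Schedule PKG100@1, PKG101@1, PKG102@4, PKG103@4, PKG104@6, PKG105@5: s1:5  s2:5  s3:5  s4:5  s5:5  s6:2 — peak 5 ≤ 5.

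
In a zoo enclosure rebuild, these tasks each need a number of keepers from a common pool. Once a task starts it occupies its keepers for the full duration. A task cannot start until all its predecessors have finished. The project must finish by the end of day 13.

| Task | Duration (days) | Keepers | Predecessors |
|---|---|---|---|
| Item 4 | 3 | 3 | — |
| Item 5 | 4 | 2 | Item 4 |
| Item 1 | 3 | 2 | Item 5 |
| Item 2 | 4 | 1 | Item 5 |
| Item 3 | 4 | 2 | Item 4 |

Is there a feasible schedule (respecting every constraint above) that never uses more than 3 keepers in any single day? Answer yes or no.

no

The minimum achievable peak is 4; 3 < 4, so no feasible schedule stays within the cap.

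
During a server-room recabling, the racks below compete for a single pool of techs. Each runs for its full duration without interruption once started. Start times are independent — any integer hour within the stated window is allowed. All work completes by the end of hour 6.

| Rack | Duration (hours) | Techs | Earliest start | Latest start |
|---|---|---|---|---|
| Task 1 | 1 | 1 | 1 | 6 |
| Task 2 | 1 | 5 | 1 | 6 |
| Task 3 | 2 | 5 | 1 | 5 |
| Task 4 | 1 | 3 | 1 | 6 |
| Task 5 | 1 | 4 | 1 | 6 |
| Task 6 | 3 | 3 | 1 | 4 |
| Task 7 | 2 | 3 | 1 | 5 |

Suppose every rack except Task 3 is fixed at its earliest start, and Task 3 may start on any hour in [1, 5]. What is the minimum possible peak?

19

Task 3@1: h1:24  h2:11  h3:3  h4:0  h5:0  h6:0 → peak 24
Task 3@2: h1:19  h2:11  h3:8  h4:0  h5:0  h6:0 → peak 19
Task 3@3: h1:19  h2:6  h3:8  h4:5  h5:0  h6:0 → peak 19
Task 3@4: h1:19  h2:6  h3:3  h4:5  h5:5  h6:0 → peak 19
Task 3@5: h1:19  h2:6  h3:3  h4:0  h5:5  h6:5 → peak 19
Best is Task 3@2, peak 19.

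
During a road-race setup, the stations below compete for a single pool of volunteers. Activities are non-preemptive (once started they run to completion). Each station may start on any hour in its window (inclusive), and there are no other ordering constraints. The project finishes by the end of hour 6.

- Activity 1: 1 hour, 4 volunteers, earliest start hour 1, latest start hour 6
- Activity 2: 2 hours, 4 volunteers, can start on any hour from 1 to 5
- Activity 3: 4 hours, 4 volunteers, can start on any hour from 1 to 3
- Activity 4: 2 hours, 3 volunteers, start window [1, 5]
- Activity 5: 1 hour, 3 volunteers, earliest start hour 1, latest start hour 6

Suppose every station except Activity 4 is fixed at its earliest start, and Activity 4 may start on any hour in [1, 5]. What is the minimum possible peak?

Activity 4@1: h1:18  h2:11  h3:4  h4:4  h5:0  h6:0 → peak 18
Activity 4@2: h1:15  h2:11  h3:7  h4:4  h5:0  h6:0 → peak 15
Activity 4@3: h1:15  h2:8  h3:7  h4:7  h5:0  h6:0 → peak 15
Activity 4@4: h1:15  h2:8  h3:4  h4:7  h5:3  h6:0 → peak 15
Activity 4@5: h1:15  h2:8  h3:4  h4:4  h5:3  h6:3 → peak 15
Best is Activity 4@2, peak 15.

15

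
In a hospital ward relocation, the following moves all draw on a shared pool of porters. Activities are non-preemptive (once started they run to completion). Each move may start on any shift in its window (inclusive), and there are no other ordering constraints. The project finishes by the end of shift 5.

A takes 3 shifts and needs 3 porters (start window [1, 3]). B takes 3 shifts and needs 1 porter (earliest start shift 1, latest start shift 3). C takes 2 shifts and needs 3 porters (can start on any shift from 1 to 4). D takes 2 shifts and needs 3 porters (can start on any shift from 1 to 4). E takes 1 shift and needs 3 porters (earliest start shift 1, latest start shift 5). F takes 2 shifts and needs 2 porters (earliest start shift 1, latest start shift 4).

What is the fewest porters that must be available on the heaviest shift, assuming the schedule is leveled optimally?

Early-start (A@1, B@1, C@1, D@1, E@1, F@1) gives peak 15: s1:15  s2:12  s3:4  s4:0  s5:0.
Shift D→3, E→5, F→4.
Schedule A@1, B@1, C@1, D@3, E@5, F@4: s1:7  s2:7  s3:7  s4:5  s5:5 — peak 7.
Total porter-shifts = 31 over 5 shifts ⇒ peak ≥ ⌈31/5⌉ = 7, so 7 is optimal.

7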